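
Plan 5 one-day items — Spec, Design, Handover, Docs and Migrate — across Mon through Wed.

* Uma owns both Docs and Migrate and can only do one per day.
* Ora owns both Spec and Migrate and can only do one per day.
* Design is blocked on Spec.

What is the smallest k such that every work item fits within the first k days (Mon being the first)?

The precedence chain requires at least 2 distinct days.
2 works (last occupied day: Tue): for example Docs in Mon, Design in Tue, Handover in Mon, Spec in Mon, Migrate in Tue.

2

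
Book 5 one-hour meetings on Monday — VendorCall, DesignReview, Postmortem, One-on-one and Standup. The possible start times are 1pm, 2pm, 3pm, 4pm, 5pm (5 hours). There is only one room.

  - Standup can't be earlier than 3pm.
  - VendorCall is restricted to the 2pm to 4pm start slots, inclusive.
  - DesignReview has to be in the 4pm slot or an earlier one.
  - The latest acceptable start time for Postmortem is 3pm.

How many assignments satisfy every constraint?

Splitting on VendorCall: it can be 2pm (7), 3pm (6), 4pm (8). Listing each branch's schedules as (DesignReview, Postmortem, One-on-one, Standup):
VendorCall=2pm: (1pm,3pm,4pm,5pm) (1pm,3pm,5pm,4pm) (3pm,1pm,4pm,5pm) (3pm,1pm,5pm,4pm) (4pm,1pm,3pm,5pm) (4pm,1pm,5pm,3pm) (4pm,3pm,1pm,5pm) — 7.
VendorCall=3pm: (1pm,2pm,4pm,5pm) (1pm,2pm,5pm,4pm) (2pm,1pm,4pm,5pm) (2pm,1pm,5pm,4pm) (4pm,1pm,2pm,5pm) (4pm,2pm,1pm,5pm) — 6.
VendorCall=4pm: (1pm,2pm,3pm,5pm) (1pm,2pm,5pm,3pm) (1pm,3pm,2pm,5pm) (2pm,1pm,3pm,5pm) (2pm,1pm,5pm,3pm) (2pm,3pm,1pm,5pm) (3pm,1pm,2pm,5pm) (3pm,2pm,1pm,5pm) — 8.
Summing: 7 + 6 + 8 = 21.

21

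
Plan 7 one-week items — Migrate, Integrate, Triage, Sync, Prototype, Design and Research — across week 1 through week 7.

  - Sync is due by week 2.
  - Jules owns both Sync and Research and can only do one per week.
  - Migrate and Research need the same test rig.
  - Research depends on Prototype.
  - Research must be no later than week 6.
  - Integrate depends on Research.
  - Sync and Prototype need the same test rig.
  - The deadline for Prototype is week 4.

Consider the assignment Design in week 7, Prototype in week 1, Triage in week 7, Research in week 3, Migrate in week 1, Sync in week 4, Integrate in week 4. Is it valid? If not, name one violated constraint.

No — it violates: Sync is due by week 2

Migrate and Research need the same test rig — holds.
Jules owns both Sync and Research and can only do one per week — holds.
The deadline for Prototype is week 4 — holds.
Sync is due by week 2 — violated.
Integrate depends on Research — holds.
Sync and Prototype need the same test rig — holds.
Research depends on Prototype — holds.
Research must be no later than week 6 — holds.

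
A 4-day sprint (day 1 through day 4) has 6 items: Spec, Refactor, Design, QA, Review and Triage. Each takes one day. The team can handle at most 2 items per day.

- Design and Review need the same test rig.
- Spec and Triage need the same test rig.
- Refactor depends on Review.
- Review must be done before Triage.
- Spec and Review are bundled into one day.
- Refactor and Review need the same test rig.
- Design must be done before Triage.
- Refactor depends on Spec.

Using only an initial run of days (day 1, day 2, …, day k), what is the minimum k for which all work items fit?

3 days

The precedence chain requires at least 2 distinct days.
With at most 2 per day and 6 work items, at least 3 days are needed.
3 works (last occupied day: day 3): for example QA in day 3; Design in day 2; Spec in day 1; Refactor in day 2; Triage in day 3; Review in day 1.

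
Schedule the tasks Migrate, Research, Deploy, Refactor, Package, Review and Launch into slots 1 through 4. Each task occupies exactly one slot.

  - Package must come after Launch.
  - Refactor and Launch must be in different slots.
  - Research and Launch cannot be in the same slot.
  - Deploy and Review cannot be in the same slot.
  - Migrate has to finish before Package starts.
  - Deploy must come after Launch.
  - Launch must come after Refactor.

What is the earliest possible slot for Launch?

Precedence pushes Launch to at least 2; downstream work caps Launch at 3.
Launch at 2 is achievable: Review in 1; Deploy in 3; Research in 1; Launch in 2; Package in 3; Refactor in 1; Migrate in 1.

2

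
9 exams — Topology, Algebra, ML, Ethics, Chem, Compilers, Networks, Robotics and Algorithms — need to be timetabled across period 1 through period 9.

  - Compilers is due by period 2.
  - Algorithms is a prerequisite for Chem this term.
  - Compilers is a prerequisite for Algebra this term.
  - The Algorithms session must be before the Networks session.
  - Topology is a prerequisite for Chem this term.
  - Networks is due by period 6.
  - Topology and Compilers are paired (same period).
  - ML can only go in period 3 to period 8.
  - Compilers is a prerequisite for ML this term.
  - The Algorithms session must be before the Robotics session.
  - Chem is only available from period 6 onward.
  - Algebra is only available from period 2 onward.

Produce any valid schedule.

Robotics -> period 2; Compilers -> period 1; Topology -> period 1; Ethics -> period 1; Algorithms -> period 1; Networks -> period 2; ML -> period 3; Chem -> period 6; Algebra -> period 2

Checking: Topology(period 1) before Chem(period 6); Compilers(period 1) before Algebra(period 2); Algorithms(period 1) before Robotics(period 2); Algorithms(period 1) before Chem(period 6); Compilers(period 1) before ML(period 3); Algorithms(period 1) before Networks(period 2); Topology = Compilers = period 1; Compilers=period 1 in [period 1,period 2]; Chem=period 6 in [period 6,period 9]; ML=period 3 in [period 3,period 8]; Networks=period 2 in [period 1,period 6]; Algebra=period 2 in [period 2,period 9].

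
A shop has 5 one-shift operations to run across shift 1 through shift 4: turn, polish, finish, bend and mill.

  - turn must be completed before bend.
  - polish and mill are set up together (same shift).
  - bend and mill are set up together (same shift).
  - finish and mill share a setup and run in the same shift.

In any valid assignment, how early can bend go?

Precedence pushes bend to at least shift 2.
bend at shift 2 is achievable: bend in shift 2, polish in shift 2, finish in shift 2, mill in shift 2, turn in shift 1.

shift 2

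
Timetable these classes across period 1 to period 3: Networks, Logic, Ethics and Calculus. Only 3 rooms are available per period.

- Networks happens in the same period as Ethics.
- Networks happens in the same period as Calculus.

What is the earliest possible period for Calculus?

period 1

Calculus at period 1 is achievable: Logic -> period 2; Ethics -> period 1; Networks -> period 1; Calculus -> period 1.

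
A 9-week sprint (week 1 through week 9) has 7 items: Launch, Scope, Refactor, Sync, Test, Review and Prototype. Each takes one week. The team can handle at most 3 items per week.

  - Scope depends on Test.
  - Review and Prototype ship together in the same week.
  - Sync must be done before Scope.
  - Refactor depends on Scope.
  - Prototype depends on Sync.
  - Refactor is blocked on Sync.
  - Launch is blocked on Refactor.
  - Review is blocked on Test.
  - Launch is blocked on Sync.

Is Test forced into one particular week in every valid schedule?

No

Test can be week 1 (e.g. Refactor in week 3; Test in week 1; Launch in week 4; Review in week 2; Prototype in week 2; Sync in week 1; Scope in week 2) or week 2 (e.g. Prototype=week 3; Sync=week 1; Review=week 3; Scope=week 3; Launch=week 5; Test=week 2; Refactor=week 4).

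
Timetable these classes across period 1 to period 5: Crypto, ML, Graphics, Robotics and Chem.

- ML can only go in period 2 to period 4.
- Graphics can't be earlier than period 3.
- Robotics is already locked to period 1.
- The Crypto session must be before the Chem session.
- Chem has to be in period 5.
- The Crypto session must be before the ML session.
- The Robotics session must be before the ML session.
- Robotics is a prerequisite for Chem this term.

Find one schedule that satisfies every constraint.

Robotics in period 1, Chem in period 5, ML in period 2, Crypto in period 1, Graphics in period 3

Checking: Robotics(period 1) before ML(period 2); Crypto(period 1) before ML(period 2); Robotics(period 1) before Chem(period 5); Crypto(period 1) before Chem(period 5); ML=period 2 in [period 2,period 4]; Graphics=period 3 in [period 3,period 5]; Chem=period 5 in [period 5,period 5]; Robotics=period 1 in [period 1,period 1].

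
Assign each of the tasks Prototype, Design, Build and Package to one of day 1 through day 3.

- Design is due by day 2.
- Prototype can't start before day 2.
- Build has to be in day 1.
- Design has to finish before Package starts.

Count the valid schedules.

6

Splitting on Prototype: it can be day 2 (3), day 3 (3). Listing each branch's schedules as (Design, Build, Package) by day number:
Prototype=day 2: (1,1,2) (1,1,3) (2,1,3) — 3.
Prototype=day 3: (1,1,2) (1,1,3) (2,1,3) — 3.
Summing: 3 + 3 = 6.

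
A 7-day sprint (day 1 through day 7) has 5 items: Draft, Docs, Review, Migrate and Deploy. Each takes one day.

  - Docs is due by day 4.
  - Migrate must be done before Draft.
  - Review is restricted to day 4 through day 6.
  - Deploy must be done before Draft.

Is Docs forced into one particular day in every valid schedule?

Docs can be day 1 (e.g. Review=day 4, Docs=day 1, Draft=day 2, Deploy=day 1, Migrate=day 1) or day 2 (e.g. Docs -> day 2; Draft -> day 2; Migrate -> day 1; Deploy -> day 1; Review -> day 4).

No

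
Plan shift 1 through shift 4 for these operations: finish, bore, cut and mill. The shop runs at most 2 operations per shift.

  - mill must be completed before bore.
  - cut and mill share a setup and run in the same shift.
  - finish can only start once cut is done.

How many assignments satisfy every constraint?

Splitting on finish: it can be shift 2 (3), shift 3 (5), shift 4 (6). Listing each branch's schedules as (bore, cut, mill) by shift number:
finish=shift 2: (2,1,1) (3,1,1) (4,1,1) — 3.
finish=shift 3: (2,1,1) (3,1,1) (3,2,2) (4,1,1) (4,2,2) — 5.
finish=shift 4: (2,1,1) (3,1,1) (3,2,2) (4,1,1) (4,2,2) (4,3,3) — 6.
Summing: 3 + 5 + 6 = 14.

14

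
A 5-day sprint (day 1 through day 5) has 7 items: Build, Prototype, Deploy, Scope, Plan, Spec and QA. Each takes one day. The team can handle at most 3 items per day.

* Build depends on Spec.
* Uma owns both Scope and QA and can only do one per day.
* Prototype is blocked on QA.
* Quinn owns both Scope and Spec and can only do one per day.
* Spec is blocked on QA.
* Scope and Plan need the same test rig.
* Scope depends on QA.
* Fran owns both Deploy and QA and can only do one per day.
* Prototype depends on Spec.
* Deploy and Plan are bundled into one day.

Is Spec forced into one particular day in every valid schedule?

No

Spec can be day 2 (e.g. QA in day 1; Spec in day 2; Deploy in day 2; Prototype in day 3; Scope in day 3; Plan in day 2; Build in day 3) or day 3 (e.g. Prototype -> day 4; QA -> day 1; Spec -> day 3; Build -> day 4; Scope -> day 2; Plan -> day 3; Deploy -> day 3).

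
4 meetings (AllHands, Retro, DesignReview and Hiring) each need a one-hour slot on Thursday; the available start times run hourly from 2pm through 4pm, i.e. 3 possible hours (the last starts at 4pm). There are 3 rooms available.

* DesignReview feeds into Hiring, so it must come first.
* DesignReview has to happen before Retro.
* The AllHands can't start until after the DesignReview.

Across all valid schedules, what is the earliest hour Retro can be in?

3pm

Precedence pushes Retro to at least 3pm.
Retro at 3pm is achievable: AllHands in 3pm, Retro in 3pm, DesignReview in 2pm, Hiring in 3pm.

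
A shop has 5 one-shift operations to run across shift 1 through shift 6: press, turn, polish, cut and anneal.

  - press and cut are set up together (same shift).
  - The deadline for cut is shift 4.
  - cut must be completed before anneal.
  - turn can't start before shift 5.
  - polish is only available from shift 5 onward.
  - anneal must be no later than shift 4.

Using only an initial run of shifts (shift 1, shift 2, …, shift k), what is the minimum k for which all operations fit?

The precedence chain requires at least 2 distinct shifts.
turn can't be placed before shift 5, so the schedule must run through at least shift 5.
5 works (last occupied shift: shift 5): for example press -> shift 1, turn -> shift 5, anneal -> shift 2, cut -> shift 1, polish -> shift 5.

5 shifts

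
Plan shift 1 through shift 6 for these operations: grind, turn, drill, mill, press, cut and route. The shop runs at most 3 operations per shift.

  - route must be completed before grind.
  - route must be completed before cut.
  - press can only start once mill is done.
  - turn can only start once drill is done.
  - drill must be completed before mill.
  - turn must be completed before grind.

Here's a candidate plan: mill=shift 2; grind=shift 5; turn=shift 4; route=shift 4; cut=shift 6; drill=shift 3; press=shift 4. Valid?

Invalid. drill must be completed before mill.

route must be completed before cut — holds.
turn must be completed before grind — holds.
turn can only start once drill is done — holds.
press can only start once mill is done — holds.
drill must be completed before mill — violated.
route must be completed before grind — holds.
The shop runs at most 3 operations per shift — holds.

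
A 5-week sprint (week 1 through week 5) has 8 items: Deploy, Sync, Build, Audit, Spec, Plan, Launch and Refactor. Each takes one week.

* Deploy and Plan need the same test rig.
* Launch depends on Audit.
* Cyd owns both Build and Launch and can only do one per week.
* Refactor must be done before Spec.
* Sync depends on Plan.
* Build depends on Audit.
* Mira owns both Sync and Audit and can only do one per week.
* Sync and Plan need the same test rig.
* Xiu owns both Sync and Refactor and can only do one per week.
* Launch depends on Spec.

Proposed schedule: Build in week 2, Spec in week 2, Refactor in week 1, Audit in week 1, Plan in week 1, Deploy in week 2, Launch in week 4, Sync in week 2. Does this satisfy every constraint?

Valid

Refactor must be done before Spec — holds.
Sync and Plan need the same test rig — holds.
Deploy and Plan need the same test rig — holds.
Launch depends on Spec — holds.
Mira owns both Sync and Audit and can only do one per week — holds.
Build depends on Audit — holds.
Sync depends on Plan — holds.
Xiu owns both Sync and Refactor and can only do one per week — holds.
Cyd owns both Build and Launch and can only do one per week — holds.
Launch depends on Audit — holds.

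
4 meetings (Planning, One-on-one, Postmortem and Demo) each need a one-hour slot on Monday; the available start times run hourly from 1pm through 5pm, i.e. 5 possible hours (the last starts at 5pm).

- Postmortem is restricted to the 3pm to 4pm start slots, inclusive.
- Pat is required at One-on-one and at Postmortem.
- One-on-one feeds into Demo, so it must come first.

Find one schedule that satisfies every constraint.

Planning in 1pm; One-on-one in 1pm; Demo in 2pm; Postmortem in 3pm

Checking: One-on-one(1pm) before Demo(2pm); One-on-one(1pm) != Postmortem(3pm); Postmortem=3pm in [3pm,4pm].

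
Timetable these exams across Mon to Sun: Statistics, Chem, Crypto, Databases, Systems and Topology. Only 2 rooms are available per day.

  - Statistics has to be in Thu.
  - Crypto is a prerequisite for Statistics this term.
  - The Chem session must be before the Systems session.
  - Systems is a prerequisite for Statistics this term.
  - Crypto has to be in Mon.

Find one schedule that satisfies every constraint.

Databases -> Tue; Statistics -> Thu; Topology -> Wed; Systems -> Tue; Chem -> Mon; Crypto -> Mon

Checking: Systems(Tue) before Statistics(Thu); Crypto(Mon) before Statistics(Thu); Chem(Mon) before Systems(Tue); Statistics=Thu in [Thu,Thu]; Crypto=Mon in [Mon,Mon]; max 2 per day (cap 2).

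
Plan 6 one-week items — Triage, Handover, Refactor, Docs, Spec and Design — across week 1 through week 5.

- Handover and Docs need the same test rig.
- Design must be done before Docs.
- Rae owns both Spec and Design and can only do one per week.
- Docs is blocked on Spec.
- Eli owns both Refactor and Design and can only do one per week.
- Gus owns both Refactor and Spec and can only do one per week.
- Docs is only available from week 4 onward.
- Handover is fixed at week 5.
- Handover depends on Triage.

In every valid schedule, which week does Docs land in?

Docs's window is week 4–week 5.
Handover is fixed at week 5, and Docs can't share a week with Handover.
So Docs must be week 4.

week 4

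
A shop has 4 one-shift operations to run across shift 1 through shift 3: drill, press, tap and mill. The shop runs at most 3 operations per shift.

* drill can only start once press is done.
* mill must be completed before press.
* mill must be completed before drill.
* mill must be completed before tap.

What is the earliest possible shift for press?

Precedence pushes press to at least shift 2; downstream work caps press at shift 2.
press at shift 2 is achievable: mill in shift 1, tap in shift 2, drill in shift 3, press in shift 2.

shift 2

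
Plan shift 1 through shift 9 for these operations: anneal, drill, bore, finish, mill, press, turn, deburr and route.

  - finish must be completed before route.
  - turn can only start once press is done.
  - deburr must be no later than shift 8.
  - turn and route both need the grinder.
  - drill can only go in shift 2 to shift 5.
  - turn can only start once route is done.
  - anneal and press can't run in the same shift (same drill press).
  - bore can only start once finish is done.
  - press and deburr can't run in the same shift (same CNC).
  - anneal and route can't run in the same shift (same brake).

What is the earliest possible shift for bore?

shift 2

Precedence pushes bore to at least shift 2.
bore at shift 2 is achievable: bore -> shift 2, press -> shift 2, finish -> shift 1, route -> shift 2, anneal -> shift 1, mill -> shift 1, turn -> shift 3, deburr -> shift 1, drill -> shift 2.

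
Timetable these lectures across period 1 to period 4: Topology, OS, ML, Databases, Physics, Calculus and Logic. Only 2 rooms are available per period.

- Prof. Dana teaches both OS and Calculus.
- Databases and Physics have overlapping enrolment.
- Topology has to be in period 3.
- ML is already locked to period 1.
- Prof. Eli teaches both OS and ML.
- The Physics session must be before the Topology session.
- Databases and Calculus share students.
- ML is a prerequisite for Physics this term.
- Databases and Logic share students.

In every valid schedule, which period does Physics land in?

period 2

ML is fixed at period 1 and must come before Physics, so Physics is at least period 2.
Topology is fixed at period 3 and must come after Physics, so Physics is at most period 2.
So Physics must be period 2.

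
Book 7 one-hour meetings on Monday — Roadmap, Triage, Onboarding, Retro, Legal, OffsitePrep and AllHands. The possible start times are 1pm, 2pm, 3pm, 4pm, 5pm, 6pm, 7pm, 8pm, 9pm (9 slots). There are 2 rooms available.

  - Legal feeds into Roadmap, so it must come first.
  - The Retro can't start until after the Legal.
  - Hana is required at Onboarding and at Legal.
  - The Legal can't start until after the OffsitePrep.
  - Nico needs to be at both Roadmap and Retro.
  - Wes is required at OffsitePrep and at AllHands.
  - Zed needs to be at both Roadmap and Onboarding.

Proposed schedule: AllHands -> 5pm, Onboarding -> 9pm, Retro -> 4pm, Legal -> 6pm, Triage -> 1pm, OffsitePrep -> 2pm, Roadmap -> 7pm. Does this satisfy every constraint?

No. The Retro can't start until after the Legal is not satisfied.

The Retro can't start until after the Legal — violated.
Nico needs to be at both Roadmap and Retro — holds.
There are 2 rooms available — holds.
Legal feeds into Roadmap, so it must come first — holds.
Wes is required at OffsitePrep and at AllHands — holds.
Zed needs to be at both Roadmap and Onboarding — holds.
Hana is required at Onboarding and at Legal — holds.
The Legal can't start until after the OffsitePrep — holds.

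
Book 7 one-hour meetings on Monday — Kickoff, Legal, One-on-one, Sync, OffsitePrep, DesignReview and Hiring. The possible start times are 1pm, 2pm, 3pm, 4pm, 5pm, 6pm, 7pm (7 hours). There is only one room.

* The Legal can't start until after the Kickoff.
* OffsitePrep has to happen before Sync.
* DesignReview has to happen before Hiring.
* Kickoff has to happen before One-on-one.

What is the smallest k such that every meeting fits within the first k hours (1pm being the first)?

7

The precedence chain requires at least 2 distinct hours.
With at most 1 per hour and 7 meetings, at least 7 hours are needed.
7 works (last occupied hour: 7pm): for example Sync=5pm; Kickoff=1pm; Hiring=7pm; One-on-one=3pm; Legal=2pm; DesignReview=6pm; OffsitePrep=4pm.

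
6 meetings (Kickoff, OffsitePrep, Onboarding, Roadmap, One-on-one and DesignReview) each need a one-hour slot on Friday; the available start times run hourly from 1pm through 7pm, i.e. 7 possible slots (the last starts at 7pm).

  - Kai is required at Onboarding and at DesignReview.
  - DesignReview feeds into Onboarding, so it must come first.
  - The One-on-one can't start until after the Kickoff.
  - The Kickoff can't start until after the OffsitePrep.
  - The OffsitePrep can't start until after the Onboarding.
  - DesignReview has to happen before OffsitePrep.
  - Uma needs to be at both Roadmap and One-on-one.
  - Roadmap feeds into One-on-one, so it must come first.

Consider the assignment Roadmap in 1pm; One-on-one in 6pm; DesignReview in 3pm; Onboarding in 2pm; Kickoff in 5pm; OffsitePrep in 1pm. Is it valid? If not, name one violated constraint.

Roadmap feeds into One-on-one, so it must come first — holds.
DesignReview feeds into Onboarding, so it must come first — violated.
DesignReview has to happen before OffsitePrep — violated.
The OffsitePrep can't start until after the Onboarding — violated.
Uma needs to be at both Roadmap and One-on-one — holds.
The Kickoff can't start until after the OffsitePrep — holds.
The One-on-one can't start until after the Kickoff — holds.
Kai is required at Onboarding and at DesignReview — holds.

No. DesignReview has to happen before OffsitePrep is not satisfied.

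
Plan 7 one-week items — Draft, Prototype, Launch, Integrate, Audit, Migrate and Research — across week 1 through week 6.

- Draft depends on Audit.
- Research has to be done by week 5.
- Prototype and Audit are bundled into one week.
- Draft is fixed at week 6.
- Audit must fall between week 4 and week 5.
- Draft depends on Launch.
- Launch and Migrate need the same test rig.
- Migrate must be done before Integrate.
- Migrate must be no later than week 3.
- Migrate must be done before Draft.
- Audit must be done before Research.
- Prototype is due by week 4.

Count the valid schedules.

Splitting on Launch: it can be week 1 (7), week 2 (8), week 3 (9), week 4 (12), week 5 (12). Listing each branch's schedules as (Draft, Prototype, Integrate, Audit, Migrate, Research) by week number:
Launch=week 1: (6,4,3,4,2,5) (6,4,4,4,2,5) (6,4,4,4,3,5) (6,4,5,4,2,5) (6,4,5,4,3,5) (6,4,6,4,2,5) (6,4,6,4,3,5) — 7.
Launch=week 2: (6,4,2,4,1,5) (6,4,3,4,1,5) (6,4,4,4,1,5) (6,4,4,4,3,5) (6,4,5,4,1,5) (6,4,5,4,3,5) (6,4,6,4,1,5) (6,4,6,4,3,5) — 8.
Launch=week 3: (6,4,2,4,1,5) (6,4,3,4,1,5) (6,4,3,4,2,5) (6,4,4,4,1,5) (6,4,4,4,2,5) (6,4,5,4,1,5) (6,4,5,4,2,5) (6,4,6,4,1,5) (6,4,6,4,2,5) — 9.
Launch=week 4: (6,4,2,4,1,5) (6,4,3,4,1,5) (6,4,3,4,2,5) (6,4,4,4,1,5) (6,4,4,4,2,5) (6,4,4,4,3,5) (6,4,5,4,1,5) (6,4,5,4,2,5) (6,4,5,4,3,5) (6,4,6,4,1,5) (6,4,6,4,2,5) (6,4,6,4,3,5) — 12.
Launch=week 5: (6,4,2,4,1,5) (6,4,3,4,1,5) (6,4,3,4,2,5) (6,4,4,4,1,5) (6,4,4,4,2,5) (6,4,4,4,3,5) (6,4,5,4,1,5) (6,4,5,4,2,5) (6,4,5,4,3,5) (6,4,6,4,1,5) (6,4,6,4,2,5) (6,4,6,4,3,5) — 12.
Summing: 7 + 8 + 9 + 12 + 12 = 48.

48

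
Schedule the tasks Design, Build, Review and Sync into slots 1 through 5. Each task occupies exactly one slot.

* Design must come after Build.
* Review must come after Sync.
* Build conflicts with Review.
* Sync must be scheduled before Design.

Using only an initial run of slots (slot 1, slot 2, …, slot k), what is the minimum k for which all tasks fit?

The precedence chain requires at least 2 distinct slots.
2 works (last occupied slot: 2): for example Build -> 1, Sync -> 1, Review -> 2, Design -> 2.

2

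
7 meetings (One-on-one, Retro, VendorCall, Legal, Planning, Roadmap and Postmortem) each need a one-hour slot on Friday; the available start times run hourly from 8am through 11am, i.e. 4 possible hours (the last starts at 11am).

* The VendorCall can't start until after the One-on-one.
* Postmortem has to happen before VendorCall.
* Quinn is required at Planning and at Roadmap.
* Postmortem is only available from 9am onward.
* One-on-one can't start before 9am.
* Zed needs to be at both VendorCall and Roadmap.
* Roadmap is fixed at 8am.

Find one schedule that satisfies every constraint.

One-on-one=9am; Roadmap=8am; VendorCall=10am; Planning=9am; Legal=8am; Postmortem=9am; Retro=8am

Checking: Postmortem(9am) before VendorCall(10am); One-on-one(9am) before VendorCall(10am); VendorCall(10am) != Roadmap(8am); Planning(9am) != Roadmap(8am); One-on-one=9am in [9am,11am]; Roadmap=8am in [8am,8am]; Postmortem=9am in [9am,11am].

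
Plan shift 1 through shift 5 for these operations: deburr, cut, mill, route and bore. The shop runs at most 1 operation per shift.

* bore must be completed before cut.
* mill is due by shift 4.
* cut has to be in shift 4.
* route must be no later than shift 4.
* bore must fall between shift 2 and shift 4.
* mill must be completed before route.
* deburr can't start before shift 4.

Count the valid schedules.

2

Enumerating: mill=shift 1; route=shift 3; cut=shift 4; deburr=shift 5; bore=shift 2 | deburr=shift 5, mill=shift 1, cut=shift 4, bore=shift 3, route=shift 2.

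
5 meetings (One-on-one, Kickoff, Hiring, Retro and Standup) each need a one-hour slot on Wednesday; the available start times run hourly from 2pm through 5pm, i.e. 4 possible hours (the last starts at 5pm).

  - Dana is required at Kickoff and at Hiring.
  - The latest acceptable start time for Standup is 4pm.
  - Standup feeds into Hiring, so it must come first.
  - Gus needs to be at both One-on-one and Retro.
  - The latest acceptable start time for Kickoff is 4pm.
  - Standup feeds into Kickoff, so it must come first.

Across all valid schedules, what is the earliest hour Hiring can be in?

Precedence pushes Hiring to at least 3pm.
Hiring at 3pm is achievable: Kickoff in 4pm; Retro in 3pm; Standup in 2pm; One-on-one in 2pm; Hiring in 3pm.

3pm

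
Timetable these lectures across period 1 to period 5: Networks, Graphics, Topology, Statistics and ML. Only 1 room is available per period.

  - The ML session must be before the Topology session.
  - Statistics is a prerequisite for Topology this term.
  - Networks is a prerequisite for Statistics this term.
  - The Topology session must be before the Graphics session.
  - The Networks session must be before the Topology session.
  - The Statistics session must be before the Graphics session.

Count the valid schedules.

3

Enumerating: Topology=period 4, Networks=period 1, Statistics=period 2, Graphics=period 5, ML=period 3 | ML in period 2; Graphics in period 5; Statistics in period 3; Networks in period 1; Topology in period 4 | Networks in period 2; Graphics in period 5; Topology in period 4; Statistics in period 3; ML in period 1.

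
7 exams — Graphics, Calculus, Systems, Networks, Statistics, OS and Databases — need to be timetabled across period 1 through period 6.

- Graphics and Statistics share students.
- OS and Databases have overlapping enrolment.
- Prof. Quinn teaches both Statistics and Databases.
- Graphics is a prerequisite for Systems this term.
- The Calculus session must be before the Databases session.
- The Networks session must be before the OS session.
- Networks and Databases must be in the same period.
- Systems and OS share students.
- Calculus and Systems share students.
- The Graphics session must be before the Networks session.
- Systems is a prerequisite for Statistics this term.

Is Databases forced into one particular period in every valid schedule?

No

Databases can be period 2 (e.g. Systems in period 2, Calculus in period 1, Networks in period 2, OS in period 3, Graphics in period 1, Databases in period 2, Statistics in period 3) or period 3 (e.g. Databases in period 3, Networks in period 3, Calculus in period 1, Statistics in period 4, Graphics in period 1, OS in period 4, Systems in period 2).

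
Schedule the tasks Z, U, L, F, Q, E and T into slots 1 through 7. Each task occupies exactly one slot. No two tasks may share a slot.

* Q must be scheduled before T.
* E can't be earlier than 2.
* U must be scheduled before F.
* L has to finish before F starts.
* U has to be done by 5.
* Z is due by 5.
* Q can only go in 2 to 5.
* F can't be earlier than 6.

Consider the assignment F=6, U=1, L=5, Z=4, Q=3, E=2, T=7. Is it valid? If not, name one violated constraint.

Yes, all constraints hold

U must be scheduled before F — holds.
Q can only go in 2 to 5 — holds.
L has to finish before F starts — holds.
F can't be earlier than 6 — holds.
Z is due by 5 — holds.
Q must be scheduled before T — holds.
E can't be earlier than 2 — holds.
No two tasks may share a slot — holds.
U has to be done by 5 — holds.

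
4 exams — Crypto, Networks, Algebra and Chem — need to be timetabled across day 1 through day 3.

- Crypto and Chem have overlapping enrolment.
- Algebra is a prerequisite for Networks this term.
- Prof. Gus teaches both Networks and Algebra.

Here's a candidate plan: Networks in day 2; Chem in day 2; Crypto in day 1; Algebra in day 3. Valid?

Invalid. Algebra is a prerequisite for Networks this term.

Crypto and Chem have overlapping enrolment — holds.
Algebra is a prerequisite for Networks this term — violated.
Prof. Gus teaches both Networks and Algebra — holds.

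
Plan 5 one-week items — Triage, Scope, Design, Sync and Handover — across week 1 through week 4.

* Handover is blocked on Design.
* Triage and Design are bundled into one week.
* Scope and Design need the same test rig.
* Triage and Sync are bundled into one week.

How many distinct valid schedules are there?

Splitting on Triage: it can be week 1 (9), week 2 (6), week 3 (3). Listing each branch's schedules as (Scope, Design, Sync, Handover) by week number:
Triage=week 1: (2,1,1,2) (2,1,1,3) (2,1,1,4) (3,1,1,2) (3,1,1,3) (3,1,1,4) (4,1,1,2) (4,1,1,3) (4,1,1,4) — 9.
Triage=week 2: (1,2,2,3) (1,2,2,4) (3,2,2,3) (3,2,2,4) (4,2,2,3) (4,2,2,4) — 6.
Triage=week 3: (1,3,3,4) (2,3,3,4) (4,3,3,4) — 3.
Summing: 9 + 6 + 3 = 18.

18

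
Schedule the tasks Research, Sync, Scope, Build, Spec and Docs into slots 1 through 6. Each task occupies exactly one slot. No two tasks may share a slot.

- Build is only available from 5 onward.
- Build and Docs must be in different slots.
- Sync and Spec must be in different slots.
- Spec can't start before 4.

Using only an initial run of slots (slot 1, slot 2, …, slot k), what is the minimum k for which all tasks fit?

6 slots

With at most 1 per slot and 6 tasks, at least 6 slots are needed.
Build can't be placed before 5, so the schedule must run through at least slot 5.
6 works (last occupied slot: 6): for example Sync -> 2; Spec -> 4; Research -> 1; Build -> 5; Scope -> 3; Docs -> 6.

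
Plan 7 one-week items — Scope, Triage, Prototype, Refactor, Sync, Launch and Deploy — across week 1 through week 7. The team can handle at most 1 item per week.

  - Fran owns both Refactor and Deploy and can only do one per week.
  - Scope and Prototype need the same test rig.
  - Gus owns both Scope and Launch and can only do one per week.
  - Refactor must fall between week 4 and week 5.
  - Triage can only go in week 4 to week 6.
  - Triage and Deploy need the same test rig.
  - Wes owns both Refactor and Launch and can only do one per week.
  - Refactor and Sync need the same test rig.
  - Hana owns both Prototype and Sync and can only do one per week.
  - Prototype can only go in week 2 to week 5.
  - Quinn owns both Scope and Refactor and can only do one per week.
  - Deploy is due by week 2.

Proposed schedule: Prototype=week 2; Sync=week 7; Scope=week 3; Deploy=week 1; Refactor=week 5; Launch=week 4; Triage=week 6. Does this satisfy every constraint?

Scope and Prototype need the same test rig — holds.
Hana owns both Prototype and Sync and can only do one per week — holds.
Quinn owns both Scope and Refactor and can only do one per week — holds.
Prototype can only go in week 2 to week 5 — holds.
The team can handle at most 1 item per week — holds.
Triage can only go in week 4 to week 6 — holds.
Deploy is due by week 2 — holds.
Fran owns both Refactor and Deploy and can only do one per week — holds.
Refactor must fall between week 4 and week 5 — holds.
Refactor and Sync need the same test rig — holds.
Triage and Deploy need the same test rig — holds.
Gus owns both Scope and Launch and can only do one per week — holds.
Wes owns both Refactor and Launch and can only do one per week — holds.

Valid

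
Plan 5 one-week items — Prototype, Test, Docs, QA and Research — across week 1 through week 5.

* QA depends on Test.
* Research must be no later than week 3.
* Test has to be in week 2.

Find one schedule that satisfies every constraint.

Test -> week 2; QA -> week 3; Prototype -> week 1; Docs -> week 1; Research -> week 1

Checking: Test(week 2) before QA(week 3); Test=week 2 in [week 2,week 2]; Research=week 1 in [week 1,week 3].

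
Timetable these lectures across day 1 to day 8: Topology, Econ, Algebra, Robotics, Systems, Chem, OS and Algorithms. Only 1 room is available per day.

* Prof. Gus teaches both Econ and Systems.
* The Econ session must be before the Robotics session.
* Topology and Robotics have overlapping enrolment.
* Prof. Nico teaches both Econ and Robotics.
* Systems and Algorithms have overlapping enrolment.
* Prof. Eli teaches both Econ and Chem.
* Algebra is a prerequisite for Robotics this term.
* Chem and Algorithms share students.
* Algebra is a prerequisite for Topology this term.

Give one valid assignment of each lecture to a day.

Algorithms in day 8; Chem in day 6; Algebra in day 1; Robotics in day 3; Systems in day 5; OS in day 7; Topology in day 4; Econ in day 2

Checking: Algebra(day 1) before Robotics(day 3); Algebra(day 1) before Topology(day 4); Econ(day 2) before Robotics(day 3); Chem(day 6) != Algorithms(day 8); Econ(day 2) != Systems(day 5); Econ(day 2) != Robotics(day 3); Systems(day 5) != Algorithms(day 8); Topology(day 4) != Robotics(day 3); Econ(day 2) != Chem(day 6); max 1 per day (cap 1).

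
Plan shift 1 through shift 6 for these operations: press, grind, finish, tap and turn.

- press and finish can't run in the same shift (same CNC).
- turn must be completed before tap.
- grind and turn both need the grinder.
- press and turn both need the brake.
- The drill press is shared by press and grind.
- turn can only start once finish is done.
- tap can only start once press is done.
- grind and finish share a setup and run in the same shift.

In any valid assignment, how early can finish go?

Downstream work caps finish at shift 4.
finish at shift 1 is achievable: finish=shift 1; tap=shift 4; press=shift 3; grind=shift 1; turn=shift 2.

shift 1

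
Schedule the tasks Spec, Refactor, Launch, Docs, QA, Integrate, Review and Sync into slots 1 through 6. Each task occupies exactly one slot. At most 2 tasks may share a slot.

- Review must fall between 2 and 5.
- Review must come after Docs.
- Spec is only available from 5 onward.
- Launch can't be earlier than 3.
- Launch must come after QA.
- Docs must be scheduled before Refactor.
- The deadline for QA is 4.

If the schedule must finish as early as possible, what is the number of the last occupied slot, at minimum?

The precedence chain requires at least 2 distinct slots.
With at most 2 per slot and 8 tasks, at least 4 slots are needed.
Spec can't be placed before 5, so the schedule must run through at least slot 5.
5 works (last occupied slot: 5): for example Spec -> 5, Refactor -> 2, Docs -> 1, Integrate -> 3, QA -> 1, Review -> 2, Launch -> 3, Sync -> 4.

5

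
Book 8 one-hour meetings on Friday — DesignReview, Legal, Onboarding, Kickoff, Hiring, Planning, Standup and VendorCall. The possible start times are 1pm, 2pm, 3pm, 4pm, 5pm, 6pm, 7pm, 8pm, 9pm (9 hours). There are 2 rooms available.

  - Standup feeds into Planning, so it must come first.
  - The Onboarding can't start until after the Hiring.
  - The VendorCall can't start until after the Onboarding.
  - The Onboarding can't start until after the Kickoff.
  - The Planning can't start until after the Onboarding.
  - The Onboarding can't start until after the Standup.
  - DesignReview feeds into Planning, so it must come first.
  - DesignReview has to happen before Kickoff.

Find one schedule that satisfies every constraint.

DesignReview -> 1pm; Legal -> 3pm; Standup -> 1pm; Planning -> 4pm; Kickoff -> 2pm; VendorCall -> 4pm; Onboarding -> 3pm; Hiring -> 2pm

Checking: Standup(1pm) before Planning(4pm); Kickoff(2pm) before Onboarding(3pm); DesignReview(1pm) before Planning(4pm); Onboarding(3pm) before Planning(4pm); Hiring(2pm) before Onboarding(3pm); Onboarding(3pm) before VendorCall(4pm); Standup(1pm) before Onboarding(3pm); DesignReview(1pm) before Kickoff(2pm); max 2 per hour (cap 2).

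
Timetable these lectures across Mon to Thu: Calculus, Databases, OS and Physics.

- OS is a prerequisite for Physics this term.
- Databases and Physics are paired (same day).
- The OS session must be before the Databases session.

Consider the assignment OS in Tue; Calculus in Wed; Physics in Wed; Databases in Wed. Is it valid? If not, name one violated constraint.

Yes

OS is a prerequisite for Physics this term — holds.
Databases and Physics are paired (same day) — holds.
The OS session must be before the Databases session — holds.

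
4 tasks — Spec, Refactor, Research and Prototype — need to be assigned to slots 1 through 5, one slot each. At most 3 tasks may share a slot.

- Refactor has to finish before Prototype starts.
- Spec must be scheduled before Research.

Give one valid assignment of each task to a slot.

Spec=1, Refactor=1, Research=2, Prototype=2

Checking: Refactor(1) before Prototype(2); Spec(1) before Research(2); max 2 per slot (cap 3).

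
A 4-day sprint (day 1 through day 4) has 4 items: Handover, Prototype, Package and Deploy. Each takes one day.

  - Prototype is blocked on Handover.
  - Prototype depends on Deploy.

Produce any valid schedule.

Deploy in day 1, Handover in day 1, Package in day 1, Prototype in day 2

Checking: Handover(day 1) before Prototype(day 2); Deploy(day 1) before Prototype(day 2).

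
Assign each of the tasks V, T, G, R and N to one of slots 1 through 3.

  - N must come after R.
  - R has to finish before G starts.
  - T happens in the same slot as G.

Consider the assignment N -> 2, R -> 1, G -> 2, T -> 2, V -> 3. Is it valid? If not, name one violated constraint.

R has to finish before G starts — holds.
N must come after R — holds.
T happens in the same slot as G — holds.

Valid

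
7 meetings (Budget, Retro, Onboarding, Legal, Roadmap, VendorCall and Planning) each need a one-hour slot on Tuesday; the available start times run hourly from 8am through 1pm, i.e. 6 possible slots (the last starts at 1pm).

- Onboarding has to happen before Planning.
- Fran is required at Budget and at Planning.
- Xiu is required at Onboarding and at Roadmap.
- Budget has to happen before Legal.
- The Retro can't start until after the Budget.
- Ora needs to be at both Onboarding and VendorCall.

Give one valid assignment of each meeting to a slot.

VendorCall in 9am, Budget in 8am, Roadmap in 9am, Planning in 9am, Retro in 9am, Legal in 9am, Onboarding in 8am

Checking: Budget(8am) before Legal(9am); Onboarding(8am) before Planning(9am); Budget(8am) before Retro(9am); Onboarding(8am) != VendorCall(9am); Onboarding(8am) != Roadmap(9am); Budget(8am) != Planning(9am).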